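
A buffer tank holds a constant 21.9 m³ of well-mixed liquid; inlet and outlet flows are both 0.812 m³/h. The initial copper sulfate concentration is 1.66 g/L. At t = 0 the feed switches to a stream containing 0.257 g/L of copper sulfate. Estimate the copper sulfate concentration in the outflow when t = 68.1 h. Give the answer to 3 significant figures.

Transient balance on the dissolved component: V dC/dt = Q(C_in − C).
Time constant τ = V/Q = 21.9/0.812 = 26.970 h.
Integrating: C(t) = C_in + (C₀ − C_in) e^(−t/τ).
C(68.1) = 0.257 + (1.66 − 0.257)·e^(−68.1/26.970) = 0.257 + (1.4030)·0.080059 = 0.36932 g/L.

0.369 g/L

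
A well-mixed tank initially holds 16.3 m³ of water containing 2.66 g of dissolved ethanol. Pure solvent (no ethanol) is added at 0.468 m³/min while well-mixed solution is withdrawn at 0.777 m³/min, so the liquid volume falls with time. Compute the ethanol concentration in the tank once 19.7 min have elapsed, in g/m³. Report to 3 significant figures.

0.0804 g/m³

Total volume: dV/dt = Q_in − Q_out = -0.30900 m³/min, so V(t) = 16.3 − 0.30900 t and V(19.7) = 10.213 m³.
Solute balance: dm/dt = 0 − Q_out C = −Q_out m/V(t).
dm/m = −Q_out dt/(V₀ − 0.30900 t); integrating gives ln(m/m₀) = −(Q_out/(Q_in−Q_out)) ln(V/V₀).
m = m₀ (V₀/V)^(Q_out/(Q_in−Q_out)) = 2.66 × (16.3/10.213)^(-2.5146) = 0.82093 g.
C = m/V = 0.82093/10.213 = 0.080383 g/m³.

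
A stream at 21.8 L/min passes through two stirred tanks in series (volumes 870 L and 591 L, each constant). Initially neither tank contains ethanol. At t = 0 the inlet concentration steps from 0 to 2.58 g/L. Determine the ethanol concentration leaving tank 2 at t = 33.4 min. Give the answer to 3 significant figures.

Each tank obeys Vᵢ dCᵢ/dt = Q(Cᵢ₋₁ − Cᵢ), so τᵢ = Vᵢ/Q.
τ₁ = 870/21.8 = 39.908 min; τ₂ = 591/21.8 = 27.110 min.
Solving the cascade with C₁(0)=C₂(0)=0 gives C₂(t) = C_in[1 − (τ₁ e^(−t/τ₁) − τ₂ e^(−t/τ₂))/(τ₁ − τ₂)].
At t = 33.4: e^(−t/τ₁) = 0.43304, e^(−t/τ₂) = 0.29170.
C₂ = 2.58·[1 − (39.908·0.43304 − 27.110·0.29170)/(12.798)] = 2.58·0.26756 = 0.69032 g/L.

0.690 g/L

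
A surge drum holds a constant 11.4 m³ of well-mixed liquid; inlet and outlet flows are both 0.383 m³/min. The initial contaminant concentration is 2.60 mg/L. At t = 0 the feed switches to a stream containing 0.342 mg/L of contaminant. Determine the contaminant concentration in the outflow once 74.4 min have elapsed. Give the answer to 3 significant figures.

Accumulation = in − out for the solute gives V dC/dt = Q(C_in − C).
Time constant τ = V/Q = 11.4/0.383 = 29.765 min.
Integrating: C(t) = C_in + (C₀ − C_in) e^(−t/τ).
C(74.4) = 0.342 + (2.60 − 0.342)·e^(−74.4/29.765) = 0.342 + (2.2580)·0.082120 = 0.52743 mg/L.

0.527 mg/L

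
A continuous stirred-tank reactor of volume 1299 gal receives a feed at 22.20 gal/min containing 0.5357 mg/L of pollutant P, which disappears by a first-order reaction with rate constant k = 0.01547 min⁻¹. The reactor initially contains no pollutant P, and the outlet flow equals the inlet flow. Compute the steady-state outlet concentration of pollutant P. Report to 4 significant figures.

Species balance: V dC/dt = Q C_in − Q C − k V C.
At steady state: 0 = Q C_in − (Q + kV) C_ss, so C_ss = Q C_in/(Q + kV).
C_ss = 22.20·0.5357/(22.20 + 0.01547·1299) = 11.8925/42.2955 = 0.281177 mg/L.

0.2812 mg/L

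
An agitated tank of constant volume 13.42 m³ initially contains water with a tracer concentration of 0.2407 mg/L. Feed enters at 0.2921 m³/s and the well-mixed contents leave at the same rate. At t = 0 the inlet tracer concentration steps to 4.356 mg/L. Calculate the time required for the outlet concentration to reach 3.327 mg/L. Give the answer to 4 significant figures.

Species balance: V dC/dt = Q(C_in − C) ⇒ τ = V/Q = 45.9432 s.
C(t) = C_in + (C₀ − C_in) e^(−t/τ). Set C = 3.327 and solve for t:
e^(−t/τ) = (C − C_in)/(C₀ − C_in) = (3.327 − 4.356)/(0.2407 − 4.356) = 0.250043
t = −τ ln(…) = 45.9432 × 1.38612 = 63.6829 s.

63.68 s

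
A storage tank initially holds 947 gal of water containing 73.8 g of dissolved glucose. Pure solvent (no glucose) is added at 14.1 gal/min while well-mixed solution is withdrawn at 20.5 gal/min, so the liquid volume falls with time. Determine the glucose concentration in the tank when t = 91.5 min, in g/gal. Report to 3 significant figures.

0.00933 g/gal

Let m(t) be the amount of glucose. Volume: V(t) = V₀ + (Q_in − Q_out) t = 947 − 6.4000 t; V(91.5) = 361.40 gal.
No glucose enters, so dm/dt = −Q_out · (m/V).
dm/m = −Q_out dt/(V₀ − 6.4000 t); integrating gives ln(m/m₀) = −(Q_out/(Q_in−Q_out)) ln(V/V₀).
m = m₀ (V₀/V)^(Q_out/(Q_in−Q_out)) = 73.8 × (947/361.40)^(-3.2031) = 3.3728 g.
C = m/V = 3.3728/361.40 = 0.0093326 g/gal.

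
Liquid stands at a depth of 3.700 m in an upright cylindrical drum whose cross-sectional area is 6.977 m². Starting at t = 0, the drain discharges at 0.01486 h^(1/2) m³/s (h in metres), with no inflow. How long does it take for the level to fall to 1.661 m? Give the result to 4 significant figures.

596.0 s

With no inflow, A dh/dt = −0.01486 √h.
Separate and integrate: 2(√h − √h₀) = −(0.01486/A) t.
t = 2A(√h₀ − √h)/0.01486 = 2·6.977·(√3.700 − √1.661)/0.01486
  = 13.9540 × (1.92354 − 1.28880) / 0.01486 = 596.041 s.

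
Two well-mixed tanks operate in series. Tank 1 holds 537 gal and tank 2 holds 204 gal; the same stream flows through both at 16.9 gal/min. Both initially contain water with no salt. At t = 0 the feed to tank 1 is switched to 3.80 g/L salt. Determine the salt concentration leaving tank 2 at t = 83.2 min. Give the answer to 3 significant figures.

3.36 g/L

Species balance on tank i: dCᵢ/dt = (Cᵢ₋₁ − Cᵢ)/τᵢ with τᵢ = Vᵢ/Q.
τ₁ = 537/16.9 = 31.775 min; τ₂ = 204/16.9 = 12.071 min.
Solving the cascade with C₁(0)=C₂(0)=0 gives C₂(t) = C_in[1 − (τ₁ e^(−t/τ₁) − τ₂ e^(−t/τ₂))/(τ₁ − τ₂)].
At t = 83.2: e^(−t/τ₁) = 0.072920, e^(−t/τ₂) = 0.0010153.
C₂ = 3.80·[1 − (31.775·0.072920 − 12.071·0.0010153)/(19.704)] = 3.80·0.88303 = 3.3555 g/L.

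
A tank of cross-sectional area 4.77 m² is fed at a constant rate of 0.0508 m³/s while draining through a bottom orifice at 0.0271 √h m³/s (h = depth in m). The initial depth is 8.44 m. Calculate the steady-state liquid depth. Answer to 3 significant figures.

3.51 m

Level balance: A dh/dt = 0.0508 − 0.0271 √h. Setting dh/dt = 0:
Q_in = 0.0271 √h_ss ⇒ √h_ss = 0.0508/0.0271 = 1.8745.
h_ss = 1.8745² = 3.5139 m. (Since h₀ = 8.44 m > h_ss, the level will fall toward this value.)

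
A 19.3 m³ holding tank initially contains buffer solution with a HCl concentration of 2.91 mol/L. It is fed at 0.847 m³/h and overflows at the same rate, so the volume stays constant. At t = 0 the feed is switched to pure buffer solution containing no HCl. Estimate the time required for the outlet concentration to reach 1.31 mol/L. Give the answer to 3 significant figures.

Transient balance on the dissolved component: V dC/dt = Q(C_in − C), so τ = V/Q = 22.786 h.
C(t) = C_in + (C₀ − C_in) e^(−t/τ). Set C = 1.31 and solve for t:
e^(−t/τ) = (C − C_in)/(C₀ − C_in) = (1.31 − 0)/(2.91 − 0) = 0.45017
t = −τ ln(…) = 22.786 × 0.79813 = 18.186 h.

18.2 h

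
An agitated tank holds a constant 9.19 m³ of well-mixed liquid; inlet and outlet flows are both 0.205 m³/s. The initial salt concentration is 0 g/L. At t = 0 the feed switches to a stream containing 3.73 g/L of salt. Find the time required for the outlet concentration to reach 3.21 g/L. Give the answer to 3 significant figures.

88.3 s

Accumulation = in − out for the solute gives V dC/dt = Q(C_in − C), so τ = V/Q = 44.829 s.
C(t) = C_in + (C₀ − C_in) e^(−t/τ). Set C = 3.21 and solve for t:
e^(−t/τ) = (C − C_in)/(C₀ − C_in) = (3.21 − 3.73)/(0 − 3.73) = 0.13941
t = −τ ln(…) = 44.829 × 1.9703 = 88.329 s.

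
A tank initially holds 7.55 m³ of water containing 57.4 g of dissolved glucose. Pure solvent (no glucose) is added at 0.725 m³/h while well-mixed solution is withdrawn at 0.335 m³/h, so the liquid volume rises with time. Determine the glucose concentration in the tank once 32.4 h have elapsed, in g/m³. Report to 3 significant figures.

1.22 g/m³

Let m(t) be the amount of glucose. Volume: V(t) = V₀ + (Q_in − Q_out) t = 7.55 + 0.39000 t; V(32.4) = 20.186 m³.
Solute balance: dm/dt = 0 − Q_out C = −Q_out m/V(t).
Separate: dm/m = −Q_out dt/V(t) ⇒ ln(m/m₀) = −(Q_out/(Q_in−Q_out)) ln(V/V₀).
m = m₀ (V₀/V)^(Q_out/(Q_in−Q_out)) = 57.4 × (7.55/20.186)^(0.85897) = 24.663 g.
C = m/V = 24.663/20.186 = 1.2218 g/m³.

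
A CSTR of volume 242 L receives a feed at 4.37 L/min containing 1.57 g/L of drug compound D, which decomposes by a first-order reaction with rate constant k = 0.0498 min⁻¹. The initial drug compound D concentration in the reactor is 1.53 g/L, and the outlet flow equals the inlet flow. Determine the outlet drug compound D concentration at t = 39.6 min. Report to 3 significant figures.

0.494 g/L

Accumulation = in − out − consumed: V dC/dt = Q C_in − Q C − k V C.
dC/dt = (Q/V) C_in − (Q/V + k) C; effective rate a = Q/V + k = 0.018058 + 0.0498 = 0.067858 min⁻¹.
C_ss = Q C_in/(Q + kV) = 0.41780 g/L; C(t) = C_ss + (C₀ − C_ss) e^(−a t).
C(39.6) = 0.41780 + (1.1122)·e^(−0.067858·39.6) = 0.41780 + (1.1122)·0.068073 = 0.49351 g/L.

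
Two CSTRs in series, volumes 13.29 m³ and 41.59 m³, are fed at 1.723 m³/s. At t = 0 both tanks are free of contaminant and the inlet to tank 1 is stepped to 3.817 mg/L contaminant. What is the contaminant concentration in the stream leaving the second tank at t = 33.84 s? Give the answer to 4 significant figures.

2.459 mg/L

Each tank obeys Vᵢ dCᵢ/dt = Q(Cᵢ₋₁ − Cᵢ), so τᵢ = Vᵢ/Q.
τ₁ = 13.29/1.723 = 7.71329 s; τ₂ = 41.59/1.723 = 24.1381 s.
Tank 1: C₁ = C_in(1 − e^(−t/τ₁)). Tank 2 (τ₁ ≠ τ₂): C₂ = C_in[1 − (τ₁ e^(−t/τ₁) − τ₂ e^(−t/τ₂))/(τ₁ − τ₂)].
At t = 33.84: e^(−t/τ₁) = 0.0124351, e^(−t/τ₂) = 0.246121.
C₂ = 3.817·[1 − (7.71329·0.0124351 − 24.1381·0.246121)/(-16.4248)] = 3.817·0.644137 = 2.45867 mg/L.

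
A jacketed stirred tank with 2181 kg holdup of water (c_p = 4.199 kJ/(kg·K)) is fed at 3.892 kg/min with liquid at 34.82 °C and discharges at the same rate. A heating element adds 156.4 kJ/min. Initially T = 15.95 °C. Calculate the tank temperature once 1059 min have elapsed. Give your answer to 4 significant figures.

40.09 °C

M c_p dT/dt = ṁ c_p (T_in − T) + Q̇.
Rearrange: dT/dt = (T_ss − T)/τ with τ = M/ṁ = 560.380 min and T_ss = T_in + Q̇/(ṁ c_p) = 44.3901 °C.
Solution: T(t) = T_ss + (T₀ − T_ss) e^(−t/τ).
T(1059) = 44.3901 + (-28.4401)·e^(−1059/560.380) = 44.3901 + (-28.4401)·0.151104 = 40.0927 °C.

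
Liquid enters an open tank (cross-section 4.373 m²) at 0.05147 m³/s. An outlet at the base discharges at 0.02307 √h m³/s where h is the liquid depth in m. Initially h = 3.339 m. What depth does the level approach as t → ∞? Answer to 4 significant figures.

Unsteady balance on liquid volume: A dh/dt = Q_in − 0.02307 √h. At steady state dh/dt = 0:
Q_in = 0.02307 √h_ss ⇒ √h_ss = 0.05147/0.02307 = 2.23104.
h_ss = 2.23104² = 4.97752 m. (Since h₀ = 3.339 m < h_ss, the level will rise toward this value.)

4.978 m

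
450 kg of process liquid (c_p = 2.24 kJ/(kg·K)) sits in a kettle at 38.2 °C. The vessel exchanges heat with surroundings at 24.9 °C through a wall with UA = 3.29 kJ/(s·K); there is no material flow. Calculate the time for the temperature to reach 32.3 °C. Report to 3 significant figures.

180 s

Unsteady energy balance on the tank contents: M c_p dT/dt = −UA(T − T_amb).
τ = M c_p/UA = 306.38 s; T_ss = T_amb = 24.900 °C.
T(t) = T_ss + (T₀ − T_ss)e^(−t/τ); set T = 32.3:
t = −τ ln[(T − T_ss)/(T₀ − T_ss)] = −306.38 · ln(0.55639) = 179.63 s.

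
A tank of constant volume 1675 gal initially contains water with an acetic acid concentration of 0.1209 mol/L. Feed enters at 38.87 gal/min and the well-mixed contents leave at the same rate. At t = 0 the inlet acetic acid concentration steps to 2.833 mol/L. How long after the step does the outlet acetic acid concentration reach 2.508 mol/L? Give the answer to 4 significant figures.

Species balance: V dC/dt = Q(C_in − C) ⇒ τ = V/Q = 43.0924 min.
C(t) = C_in + (C₀ − C_in) e^(−t/τ). Set C = 2.508 and solve for t:
e^(−t/τ) = (C − C_in)/(C₀ − C_in) = (2.508 − 2.833)/(0.1209 − 2.833) = 0.119833
t = −τ ln(…) = 43.0924 × 2.12165 = 91.4270 min.

91.43 min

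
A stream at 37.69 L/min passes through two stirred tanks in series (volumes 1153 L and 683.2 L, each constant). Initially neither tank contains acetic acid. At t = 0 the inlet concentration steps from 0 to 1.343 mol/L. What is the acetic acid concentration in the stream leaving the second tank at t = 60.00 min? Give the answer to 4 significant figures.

Time constants: τᵢ = Vᵢ/Q for each well-mixed tank.
τ₁ = 1153/37.69 = 30.5917 min; τ₂ = 683.2/37.69 = 18.1268 min.
Solving the cascade with C₁(0)=C₂(0)=0 gives C₂(t) = C_in[1 − (τ₁ e^(−t/τ₁) − τ₂ e^(−t/τ₂))/(τ₁ − τ₂)].
At t = 60.00: e^(−t/τ₁) = 0.140673, e^(−t/τ₂) = 0.0365157.
C₂ = 1.343·[1 − (30.5917·0.140673 − 18.1268·0.0365157)/(12.4648)] = 1.343·0.707858 = 0.950654 mol/L.

0.9507 mol/L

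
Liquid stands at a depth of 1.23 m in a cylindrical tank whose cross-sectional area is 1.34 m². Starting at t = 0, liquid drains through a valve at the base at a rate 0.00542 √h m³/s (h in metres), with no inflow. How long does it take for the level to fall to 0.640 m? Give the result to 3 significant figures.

Mass balance (ρ constant): A dh/dt = −0.00542 √h.
∫ h^(−1/2) dh = −(0.00542/A) ∫ dt, giving 2√h = 2√h₀ − (0.00542/A) t.
t = 2A(√h₀ − √h)/0.00542 = 2·1.34·(√1.23 − √0.640)/0.00542
  = 2.6800 × (1.1091 − 0.80000) / 0.00542 = 152.82 s.

153 s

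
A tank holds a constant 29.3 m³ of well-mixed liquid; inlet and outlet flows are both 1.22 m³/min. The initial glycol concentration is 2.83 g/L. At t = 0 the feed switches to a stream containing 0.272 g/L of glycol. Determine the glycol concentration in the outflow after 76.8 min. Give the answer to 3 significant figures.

Unsteady species balance (constant V, well mixed): V dC/dt = Q(C_in − C).
So dC/dt = (C_in − C)/τ with τ = V/Q = 29.3/1.22 = 24.016 min.
Integrating: C(t) = C_in + (C₀ − C_in) e^(−t/τ).
C(76.8) = 0.272 + (2.83 − 0.272)·e^(−76.8/24.016) = 0.272 + (2.5580)·0.040851 = 0.37650 g/L.

0.376 g/L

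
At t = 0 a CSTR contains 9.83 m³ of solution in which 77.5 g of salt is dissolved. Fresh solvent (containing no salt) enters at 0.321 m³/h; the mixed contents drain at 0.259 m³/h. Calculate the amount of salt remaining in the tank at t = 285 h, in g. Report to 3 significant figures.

Let m(t) be the amount of salt. Volume: V(t) = V₀ + (Q_in − Q_out) t = 9.83 + 0.062000 t; V(285) = 27.500 m³.
Species balance (pure solvent in): dm/dt = −Q_out · m/V(t).
Separate: dm/m = −Q_out dt/V(t) ⇒ ln(m/m₀) = −(Q_out/(Q_in−Q_out)) ln(V/V₀).
m = m₀ (V₀/V)^(Q_out/(Q_in−Q_out)) = 77.5 × (9.83/27.500)^(4.1774) = 1.0542 g.

1.05 g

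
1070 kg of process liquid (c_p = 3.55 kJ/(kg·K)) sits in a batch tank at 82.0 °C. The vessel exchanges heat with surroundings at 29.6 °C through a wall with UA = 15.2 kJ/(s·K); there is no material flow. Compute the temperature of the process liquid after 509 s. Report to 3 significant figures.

36.4 °C

Lumped-capacitance energy balance: M c_p dT/dt = UA(T_amb − T).
dT/dt = (T_ss − T)/τ with T_ss = T_amb = 29.600 °C, τ = M c_p/UA = 1070·3.55/15.2 = 249.90 s.
Integrating: T(t) = T_ss + (T₀ − T_ss) e^(−t/τ).
T(509) = 29.600 + (52.400)·0.13044 = 36.435 °C.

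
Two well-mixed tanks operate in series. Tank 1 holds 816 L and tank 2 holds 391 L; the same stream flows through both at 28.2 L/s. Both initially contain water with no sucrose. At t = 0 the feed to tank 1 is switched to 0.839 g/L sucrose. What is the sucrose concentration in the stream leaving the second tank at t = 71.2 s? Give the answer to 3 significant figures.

Time constants: τᵢ = Vᵢ/Q for each well-mixed tank.
τ₁ = 816/28.2 = 28.936 s; τ₂ = 391/28.2 = 13.865 s.
Tank 1: C₁ = C_in(1 − e^(−t/τ₁)). Tank 2 (τ₁ ≠ τ₂): C₂ = C_in[1 − (τ₁ e^(−t/τ₁) − τ₂ e^(−t/τ₂))/(τ₁ − τ₂)].
At t = 71.2: e^(−t/τ₁) = 0.085385, e^(−t/τ₂) = 0.0058862.
C₂ = 0.839·[1 − (28.936·0.085385 − 13.865·0.0058862)/(15.071)] = 0.839·0.84148 = 0.70600 g/L.

0.706 g/L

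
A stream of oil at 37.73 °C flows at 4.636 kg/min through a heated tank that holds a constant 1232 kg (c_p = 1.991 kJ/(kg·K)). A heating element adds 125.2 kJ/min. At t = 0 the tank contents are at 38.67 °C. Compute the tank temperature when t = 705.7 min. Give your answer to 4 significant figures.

M c_p dT/dt = ṁ c_p (T_in − T) + Q̇.
τ = M/ṁ = 265.746 min; T_ss = T_in + Q̇/(ṁ c_p) = 37.73 + 125.2/(4.636·1.991) = 51.2941 °C.
Solution: T(t) = T_ss + (T₀ − T_ss) e^(−t/τ).
T(705.7) = 51.2941 + (-12.6241)·e^(−705.7/265.746) = 51.2941 + (-12.6241)·0.0702609 = 50.4071 °C.

50.41 °C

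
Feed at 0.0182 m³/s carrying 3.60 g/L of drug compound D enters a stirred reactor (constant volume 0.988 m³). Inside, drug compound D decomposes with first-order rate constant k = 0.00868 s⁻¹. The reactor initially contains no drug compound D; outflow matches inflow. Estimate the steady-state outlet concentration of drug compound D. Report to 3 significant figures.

2.45 g/L

Accumulation = in − out − consumed: V dC/dt = Q C_in − Q C − k V C.
At steady state: 0 = Q C_in − (Q + kV) C_ss, so C_ss = Q C_in/(Q + kV).
C_ss = 0.0182·3.60/(0.0182 + 0.00868·0.988) = 0.065520/0.026776 = 2.4470 g/L.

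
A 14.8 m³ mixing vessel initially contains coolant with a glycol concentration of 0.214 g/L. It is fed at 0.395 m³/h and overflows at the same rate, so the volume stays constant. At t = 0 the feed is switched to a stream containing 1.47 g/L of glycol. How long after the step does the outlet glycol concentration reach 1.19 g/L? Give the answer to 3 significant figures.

56.2 h

Transient balance on the dissolved component: V dC/dt = Q(C_in − C), so τ = V/Q = 37.468 h.
C(t) = C_in + (C₀ − C_in) e^(−t/τ). Set C = 1.19 and solve for t:
e^(−t/τ) = (C − C_in)/(C₀ − C_in) = (1.19 − 1.47)/(0.214 − 1.47) = 0.22293
t = −τ ln(…) = 37.468 × 1.5009 = 56.236 h.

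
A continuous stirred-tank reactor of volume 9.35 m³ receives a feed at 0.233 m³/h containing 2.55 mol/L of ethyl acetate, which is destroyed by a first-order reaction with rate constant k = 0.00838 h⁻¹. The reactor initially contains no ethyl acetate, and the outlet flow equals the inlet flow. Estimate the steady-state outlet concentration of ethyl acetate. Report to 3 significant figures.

Species balance: V dC/dt = Q C_in − Q C − k V C.
At steady state: 0 = Q C_in − (Q + kV) C_ss, so C_ss = Q C_in/(Q + kV).
C_ss = 0.233·2.55/(0.233 + 0.00838·9.35) = 0.59415/0.31135 = 1.9083 mol/L.

1.91 mol/L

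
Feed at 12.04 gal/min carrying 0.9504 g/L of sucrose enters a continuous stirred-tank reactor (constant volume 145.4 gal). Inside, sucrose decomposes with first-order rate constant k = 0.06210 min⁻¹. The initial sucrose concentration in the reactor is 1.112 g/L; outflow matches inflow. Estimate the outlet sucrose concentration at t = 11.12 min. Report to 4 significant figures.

0.6567 g/L

Accumulation = in − out − consumed: V dC/dt = Q C_in − Q C − k V C.
dC/dt = (Q/V) C_in − (Q/V + k) C; effective rate a = Q/V + k = 0.0828061 + 0.06210 = 0.144906 min⁻¹.
C_ss = Q C_in/(Q + kV) = 0.543103 g/L; C(t) = C_ss + (C₀ − C_ss) e^(−a t).
C(11.12) = 0.543103 + (0.568897)·e^(−0.144906·11.12) = 0.543103 + (0.568897)·0.199617 = 0.656664 g/L.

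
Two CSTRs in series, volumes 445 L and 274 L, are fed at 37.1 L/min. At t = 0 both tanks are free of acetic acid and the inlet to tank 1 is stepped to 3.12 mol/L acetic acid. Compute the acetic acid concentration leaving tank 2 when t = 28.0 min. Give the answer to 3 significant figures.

Each tank obeys Vᵢ dCᵢ/dt = Q(Cᵢ₋₁ − Cᵢ), so τᵢ = Vᵢ/Q.
τ₁ = 445/37.1 = 11.995 min; τ₂ = 274/37.1 = 7.3854 min.
Tank 1: C₁ = C_in(1 − e^(−t/τ₁)). Tank 2 (τ₁ ≠ τ₂): C₂ = C_in[1 − (τ₁ e^(−t/τ₁) − τ₂ e^(−t/τ₂))/(τ₁ − τ₂)].
At t = 28.0: e^(−t/τ₁) = 0.096870, e^(−t/τ₂) = 0.022568.
C₂ = 3.12·[1 − (11.995·0.096870 − 7.3854·0.022568)/(4.6092)] = 3.12·0.78407 = 2.4463 mol/L.

2.45 mol/L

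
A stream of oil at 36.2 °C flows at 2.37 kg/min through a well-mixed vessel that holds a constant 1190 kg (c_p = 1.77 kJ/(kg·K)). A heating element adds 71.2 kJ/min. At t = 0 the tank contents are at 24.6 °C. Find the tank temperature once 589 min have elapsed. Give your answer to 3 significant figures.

M c_p dT/dt = ṁ c_p (T_in − T) + Q̇.
τ = M/ṁ = 502.11 min; T_ss = T_in + Q̇/(ṁ c_p) = 36.2 + 71.2/(2.37·1.77) = 53.173 °C.
Integrating: T(t) = T_ss + (T₀ − T_ss) e^(−t/τ).
T(589) = 53.173 + (-28.573)·e^(−589/502.11) = 53.173 + (-28.573)·0.30942 = 44.332 °C.

44.3 °C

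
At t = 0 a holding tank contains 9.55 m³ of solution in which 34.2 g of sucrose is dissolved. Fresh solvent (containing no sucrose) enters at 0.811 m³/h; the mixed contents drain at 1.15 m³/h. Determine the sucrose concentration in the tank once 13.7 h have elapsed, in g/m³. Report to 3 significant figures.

Let m(t) be the amount of sucrose. Volume: V(t) = V₀ + (Q_in − Q_out) t = 9.55 − 0.33900 t; V(13.7) = 4.9057 m³.
Solute balance: dm/dt = 0 − Q_out C = −Q_out m/V(t).
dm/m = −Q_out dt/(V₀ − 0.33900 t); integrating gives ln(m/m₀) = −(Q_out/(Q_in−Q_out)) ln(V/V₀).
m = m₀ (V₀/V)^(Q_out/(Q_in−Q_out)) = 34.2 × (9.55/4.9057)^(-3.3923) = 3.5696 g.
C = m/V = 3.5696/4.9057 = 0.72764 g/m³.

0.728 g/m³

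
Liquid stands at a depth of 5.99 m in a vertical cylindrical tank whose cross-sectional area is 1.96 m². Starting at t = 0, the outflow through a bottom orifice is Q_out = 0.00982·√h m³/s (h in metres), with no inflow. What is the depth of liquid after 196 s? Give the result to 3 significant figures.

With no inflow, A dh/dt = −0.00982 √h.
This is separable: 2 d(√h)/dt = −0.00982/A, so √h = √h₀ − (0.00982/(2A)) t.
√h = √5.99 − 0.00982·196/(2·1.96) = 2.4474 − 0.49100 = 1.9564.
h = 1.9564² = 3.8277 m.

3.83 m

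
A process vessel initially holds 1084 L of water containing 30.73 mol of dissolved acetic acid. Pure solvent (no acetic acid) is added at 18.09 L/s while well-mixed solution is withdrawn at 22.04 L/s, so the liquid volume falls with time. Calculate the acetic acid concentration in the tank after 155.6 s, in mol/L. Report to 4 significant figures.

Total volume: dV/dt = Q_in − Q_out = -3.95000 L/s, so V(t) = 1084 − 3.95000 t and V(155.6) = 469.380 L.
No acetic acid enters, so dm/dt = −Q_out · (m/V).
Separate: dm/m = −Q_out dt/V(t) ⇒ ln(m/m₀) = −(Q_out/(Q_in−Q_out)) ln(V/V₀).
m = m₀ (V₀/V)^(Q_out/(Q_in−Q_out)) = 30.73 × (1084/469.380)^(-5.57975) = 0.287938 mol.
C = m/V = 0.287938/469.380 = 0.000613442 mol/L.

0.0006134 mol/L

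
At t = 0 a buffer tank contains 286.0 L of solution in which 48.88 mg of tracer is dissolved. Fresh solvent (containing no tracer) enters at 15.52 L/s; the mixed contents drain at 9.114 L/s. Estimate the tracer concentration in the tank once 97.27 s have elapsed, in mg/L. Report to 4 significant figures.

Let m(t) be the amount of tracer. Volume: V(t) = V₀ + (Q_in − Q_out) t = 286.0 + 6.40600 t; V(97.27) = 909.112 L.
Species balance (pure solvent in): dm/dt = −Q_out · m/V(t).
dm/m = −Q_out dt/(V₀ + 6.40600 t); integrating gives ln(m/m₀) = −(Q_out/(Q_in−Q_out)) ln(V/V₀).
m = m₀ (V₀/V)^(Q_out/(Q_in−Q_out)) = 48.88 × (286.0/909.112)^(1.42273) = 9.43114 mg.
C = m/V = 9.43114/909.112 = 0.0103740 mg/L.

0.01037 mg/L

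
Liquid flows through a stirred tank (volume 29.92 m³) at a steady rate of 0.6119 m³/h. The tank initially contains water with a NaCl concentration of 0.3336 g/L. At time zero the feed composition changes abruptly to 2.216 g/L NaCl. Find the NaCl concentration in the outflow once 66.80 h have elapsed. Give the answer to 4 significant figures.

1.736 g/L

Transient balance on the dissolved component: V dC/dt = Q(C_in − C).
Time constant τ = V/Q = 29.92/0.6119 = 48.8969 h.
This is linear first-order; C(t) = C_in + (C₀ − C_in) e^(−t/τ).
C(66.80) = 2.216 + (0.3336 − 2.216)·e^(−66.80/48.8969) = 2.216 + (-1.88240)·0.255090 = 1.73582 g/L.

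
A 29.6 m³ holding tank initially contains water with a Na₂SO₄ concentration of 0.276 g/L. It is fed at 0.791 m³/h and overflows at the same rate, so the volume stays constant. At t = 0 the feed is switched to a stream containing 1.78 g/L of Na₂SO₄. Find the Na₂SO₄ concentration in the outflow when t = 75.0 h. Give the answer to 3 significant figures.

1.58 g/L

Mass balance on the solute (V constant): V dC/dt = Q(C_in − C).
Rewrite as dC/dt + C/τ = C_in/τ, τ = V/Q = 37.421 h.
This is linear first-order; C(t) = C_in + (C₀ − C_in) e^(−t/τ).
C(75.0) = 1.78 + (0.276 − 1.78)·e^(−75.0/37.421) = 1.78 + (-1.5040)·0.13476 = 1.5773 g/L.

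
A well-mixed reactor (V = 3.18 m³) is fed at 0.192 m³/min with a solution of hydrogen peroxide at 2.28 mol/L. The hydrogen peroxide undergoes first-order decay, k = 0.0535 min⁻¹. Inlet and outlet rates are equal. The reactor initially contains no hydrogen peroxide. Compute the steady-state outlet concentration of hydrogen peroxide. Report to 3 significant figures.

1.21 mol/L

Accumulation = in − out − consumed: V dC/dt = Q C_in − Q C − k V C.
At steady state: 0 = Q C_in − (Q + kV) C_ss, so C_ss = Q C_in/(Q + kV).
C_ss = 0.192·2.28/(0.192 + 0.0535·3.18) = 0.43776/0.36213 = 1.2088 mol/L.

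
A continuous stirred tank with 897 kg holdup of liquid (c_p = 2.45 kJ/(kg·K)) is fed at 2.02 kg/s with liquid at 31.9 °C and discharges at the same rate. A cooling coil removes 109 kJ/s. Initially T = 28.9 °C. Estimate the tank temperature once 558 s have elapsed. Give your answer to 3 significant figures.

First-law balance (no shaft work): M c_p dT/dt = ṁ c_p (T_in − T) − 109.
Rearrange: dT/dt = (T_ss − T)/τ with τ = M/ṁ = 444.06 s and T_ss = T_in − Q̇/(ṁ c_p) = 9.8753 °C.
Integrating: T(t) = T_ss + (T₀ − T_ss) e^(−t/τ).
T(558) = 9.8753 + (19.025)·e^(−558/444.06) = 9.8753 + (19.025)·0.28462 = 15.290 °C.

15.3 °C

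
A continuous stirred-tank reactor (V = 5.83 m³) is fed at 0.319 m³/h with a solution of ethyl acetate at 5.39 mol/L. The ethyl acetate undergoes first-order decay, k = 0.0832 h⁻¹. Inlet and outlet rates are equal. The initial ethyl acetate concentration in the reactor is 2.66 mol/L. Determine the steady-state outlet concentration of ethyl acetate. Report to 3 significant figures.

Accumulation = in − out − consumed: V dC/dt = Q C_in − Q C − k V C.
Steady state (dC/dt = 0): C_ss = Q C_in/(Q + kV) = C_in/(1 + kV/Q).
C_ss = 0.319·5.39/(0.319 + 0.0832·5.83) = 1.7194/0.80406 = 2.1384 mol/L.

2.14 mol/L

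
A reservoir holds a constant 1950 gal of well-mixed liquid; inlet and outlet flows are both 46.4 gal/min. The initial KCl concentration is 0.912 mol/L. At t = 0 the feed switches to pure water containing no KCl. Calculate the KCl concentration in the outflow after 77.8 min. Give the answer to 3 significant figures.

Species balance on the tank: V dC/dt = Q(C_in − C).
Rewrite as dC/dt + C/τ = C_in/τ, τ = V/Q = 42.026 min.
C approaches C_in exponentially: C(t) = C_in + (C₀ − C_in) e^(−t/τ).
C(77.8) = 0 + (0.912 − 0)·e^(−77.8/42.026) = 0 + (0.91200)·0.15704 = 0.14322 mol/L.

0.143 mol/L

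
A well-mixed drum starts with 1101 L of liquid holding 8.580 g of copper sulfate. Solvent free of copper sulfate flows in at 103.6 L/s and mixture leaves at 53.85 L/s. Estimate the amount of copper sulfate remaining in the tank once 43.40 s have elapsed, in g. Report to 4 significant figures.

Total volume: dV/dt = Q_in − Q_out = 49.7500 L/s, so V(t) = 1101 + 49.7500 t and V(43.40) = 3260.15 L.
Solute balance: dm/dt = 0 − Q_out C = −Q_out m/V(t).
dm/m = −Q_out dt/(V₀ + 49.7500 t); integrating gives ln(m/m₀) = −(Q_out/(Q_in−Q_out)) ln(V/V₀).
m = m₀ (V₀/V)^(Q_out/(Q_in−Q_out)) = 8.580 × (1101/3260.15)^(1.08241) = 2.64962 g.

2.650 g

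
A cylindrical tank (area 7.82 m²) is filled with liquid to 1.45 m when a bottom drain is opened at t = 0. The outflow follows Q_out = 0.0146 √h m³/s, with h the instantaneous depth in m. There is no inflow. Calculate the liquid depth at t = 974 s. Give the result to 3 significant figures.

0.0870 m

With no inflow, A dh/dt = −0.0146 √h.
∫ h^(−1/2) dh = −(0.0146/A) ∫ dt, giving 2√h = 2√h₀ − (0.0146/A) t.
√h = √1.45 − 0.0146·974/(2·7.82) = 1.2042 − 0.90923 = 0.29493.
h = 0.29493² = 0.086982 m.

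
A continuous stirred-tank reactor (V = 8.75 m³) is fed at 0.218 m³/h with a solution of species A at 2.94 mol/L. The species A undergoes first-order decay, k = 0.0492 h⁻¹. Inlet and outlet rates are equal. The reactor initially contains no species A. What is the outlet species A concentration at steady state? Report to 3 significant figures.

V dC/dt = Q(C_in − C) − k V C.
At steady state: 0 = Q C_in − (Q + kV) C_ss, so C_ss = Q C_in/(Q + kV).
C_ss = 0.218·2.94/(0.218 + 0.0492·8.75) = 0.64092/0.64850 = 0.98831 mol/L.

0.988 mol/L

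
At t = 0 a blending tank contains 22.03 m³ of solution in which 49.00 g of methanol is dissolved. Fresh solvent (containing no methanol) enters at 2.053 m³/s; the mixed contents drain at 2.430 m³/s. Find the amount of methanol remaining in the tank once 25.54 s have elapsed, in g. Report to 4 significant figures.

1.207 g

Total volume: dV/dt = Q_in − Q_out = -0.377000 m³/s, so V(t) = 22.03 − 0.377000 t and V(25.54) = 12.4014 m³.
Species balance (pure solvent in): dm/dt = −Q_out · m/V(t).
dm/m = −Q_out dt/(V₀ − 0.377000 t); integrating gives ln(m/m₀) = −(Q_out/(Q_in−Q_out)) ln(V/V₀).
m = m₀ (V₀/V)^(Q_out/(Q_in−Q_out)) = 49.00 × (22.03/12.4014)^(-6.44562) = 1.20708 g.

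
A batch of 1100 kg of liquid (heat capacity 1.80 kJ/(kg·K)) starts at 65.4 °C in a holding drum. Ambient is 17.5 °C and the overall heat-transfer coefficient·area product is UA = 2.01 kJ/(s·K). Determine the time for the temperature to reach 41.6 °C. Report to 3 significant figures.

Lumped-capacitance energy balance: M c_p dT/dt = UA(T_amb − T).
τ = M c_p/UA = 985.07 s; T_ss = T_amb = 17.500 °C.
T(t) = T_ss + (T₀ − T_ss)e^(−t/τ); set T = 41.6:
t = −τ ln[(T − T_ss)/(T₀ − T_ss)] = −985.07 · ln(0.50313) = 676.65 s.

677 s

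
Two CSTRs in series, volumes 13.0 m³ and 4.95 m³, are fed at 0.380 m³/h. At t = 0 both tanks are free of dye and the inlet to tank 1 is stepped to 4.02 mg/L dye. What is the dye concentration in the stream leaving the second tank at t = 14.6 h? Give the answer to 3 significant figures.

0.589 mg/L

Time constants: τᵢ = Vᵢ/Q for each well-mixed tank.
τ₁ = 13.0/0.380 = 34.211 h; τ₂ = 4.95/0.380 = 13.026 h.
Tank 1: C₁ = C_in(1 − e^(−t/τ₁)). Tank 2 (τ₁ ≠ τ₂): C₂ = C_in[1 − (τ₁ e^(−t/τ₁) − τ₂ e^(−t/τ₂))/(τ₁ − τ₂)].
At t = 14.6: e^(−t/τ₁) = 0.65261, e^(−t/τ₂) = 0.32602.
C₂ = 4.02·[1 − (34.211·0.65261 − 13.026·0.32602)/(21.184)] = 4.02·0.14656 = 0.58917 mg/L.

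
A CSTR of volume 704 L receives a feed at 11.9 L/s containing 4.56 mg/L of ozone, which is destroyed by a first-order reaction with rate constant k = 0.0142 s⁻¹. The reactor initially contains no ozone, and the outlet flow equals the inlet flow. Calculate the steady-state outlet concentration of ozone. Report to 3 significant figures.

2.48 mg/L

V dC/dt = Q(C_in − C) − k V C.
Steady state (dC/dt = 0): C_ss = Q C_in/(Q + kV) = C_in/(1 + kV/Q).
C_ss = 11.9·4.56/(11.9 + 0.0142·704) = 54.264/21.897 = 2.4782 mg/L.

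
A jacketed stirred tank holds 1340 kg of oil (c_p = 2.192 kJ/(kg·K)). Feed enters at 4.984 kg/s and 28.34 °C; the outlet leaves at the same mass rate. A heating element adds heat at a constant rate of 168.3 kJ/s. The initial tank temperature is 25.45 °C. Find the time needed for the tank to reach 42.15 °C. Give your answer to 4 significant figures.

First-law balance (no shaft work): M c_p dT/dt = ṁ c_p (T_in − T) + 168.3.
τ = M/ṁ = 268.860 s; T_ss = T_in + Q̇/(ṁ c_p) = 43.7451 °C.
T(t) = T_ss + (T₀ − T_ss) e^(−t/τ). Set T = 42.15:
e^(−t/τ) = (42.15 − 43.7451)/(25.45 − 43.7451) = 0.0871891
t = −268.860 · ln(0.0871891) = 655.932 s.

655.9 s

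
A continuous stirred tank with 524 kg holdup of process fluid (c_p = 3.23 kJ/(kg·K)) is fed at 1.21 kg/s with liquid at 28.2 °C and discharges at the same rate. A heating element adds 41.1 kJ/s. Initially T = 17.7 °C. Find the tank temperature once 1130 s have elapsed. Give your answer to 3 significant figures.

M c_p dT/dt = ṁ c_p (T_in − T) + Q̇.
Rearrange: dT/dt = (T_ss − T)/τ with τ = M/ṁ = 433.06 s and T_ss = T_in + Q̇/(ṁ c_p) = 38.716 °C.
Integrating: T(t) = T_ss + (T₀ − T_ss) e^(−t/τ).
T(1130) = 38.716 + (-21.016)·e^(−1130/433.06) = 38.716 + (-21.016)·0.073582 = 37.170 °C.

37.2 °C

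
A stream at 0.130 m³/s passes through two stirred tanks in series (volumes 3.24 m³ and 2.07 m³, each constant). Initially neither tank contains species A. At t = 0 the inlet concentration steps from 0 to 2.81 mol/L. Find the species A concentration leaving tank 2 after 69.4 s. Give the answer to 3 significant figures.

2.39 mol/L

Species balance on tank i: dCᵢ/dt = (Cᵢ₋₁ − Cᵢ)/τᵢ with τᵢ = Vᵢ/Q.
τ₁ = 3.24/0.130 = 24.923 s; τ₂ = 2.07/0.130 = 15.923 s.
Solving the cascade with C₁(0)=C₂(0)=0 gives C₂(t) = C_in[1 − (τ₁ e^(−t/τ₁) − τ₂ e^(−t/τ₂))/(τ₁ − τ₂)].
At t = 69.4: e^(−t/τ₁) = 0.061756, e^(−t/τ₂) = 0.012798.
C₂ = 2.81·[1 − (24.923·0.061756 − 15.923·0.012798)/(9.0000)] = 2.81·0.85163 = 2.3931 mol/L.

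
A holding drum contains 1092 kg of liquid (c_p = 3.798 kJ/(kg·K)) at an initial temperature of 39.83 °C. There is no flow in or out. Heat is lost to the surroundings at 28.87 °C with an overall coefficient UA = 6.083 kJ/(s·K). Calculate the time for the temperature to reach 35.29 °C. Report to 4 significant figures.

364.7 s

Heat balance on the well-mixed liquid: M c_p dT/dt = −UA(T − T_amb).
τ = M c_p/UA = 681.804 s; T_ss = T_amb = 28.8700 °C.
T(t) = T_ss + (T₀ − T_ss)e^(−t/τ); set T = 35.29:
t = −τ ln[(T − T_ss)/(T₀ − T_ss)] = −681.804 · ln(0.585766) = 364.652 s.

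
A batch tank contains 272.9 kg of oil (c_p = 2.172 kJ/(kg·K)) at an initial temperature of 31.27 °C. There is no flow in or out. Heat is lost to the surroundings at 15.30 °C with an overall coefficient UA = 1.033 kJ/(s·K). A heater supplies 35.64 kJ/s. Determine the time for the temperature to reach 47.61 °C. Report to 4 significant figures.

Unsteady energy balance on the tank contents: M c_p dT/dt = −UA(T − T_amb) + Q̇.
τ = M c_p/UA = 573.803 s; T_ss = T_amb + Q̇/UA = 15.30 + 35.64/1.033 = 49.8015 °C.
T(t) = T_ss + (T₀ − T_ss)e^(−t/τ); set T = 47.61:
t = −τ ln[(T − T_ss)/(T₀ − T_ss)] = −573.803 · ln(0.118256) = 1225.02 s.

1225 s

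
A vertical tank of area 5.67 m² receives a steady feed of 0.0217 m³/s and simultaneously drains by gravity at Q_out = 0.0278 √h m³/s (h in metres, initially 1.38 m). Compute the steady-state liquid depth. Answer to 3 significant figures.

0.609 m

A dh/dt = Q_in − 0.0278 √h. Steady state requires inflow = outflow:
Q_in = 0.0278 √h_ss ⇒ √h_ss = 0.0217/0.0278 = 0.78058.
h_ss = 0.78058² = 0.60930 m. (Since h₀ = 1.38 m > h_ss, the level will fall toward this value.)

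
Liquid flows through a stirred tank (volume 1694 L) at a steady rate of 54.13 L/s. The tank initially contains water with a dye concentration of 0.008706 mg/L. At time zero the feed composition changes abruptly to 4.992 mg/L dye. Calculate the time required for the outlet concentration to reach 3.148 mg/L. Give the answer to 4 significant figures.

31.11 s

Unsteady species balance (constant V, well mixed): V dC/dt = Q(C_in − C), so τ = V/Q = 31.2950 s.
C(t) = C_in + (C₀ − C_in) e^(−t/τ). Set C = 3.148 and solve for t:
e^(−t/τ) = (C − C_in)/(C₀ − C_in) = (3.148 − 4.992)/(0.008706 − 4.992) = 0.370036
t = −τ ln(…) = 31.2950 × 0.994154 = 31.1121 s.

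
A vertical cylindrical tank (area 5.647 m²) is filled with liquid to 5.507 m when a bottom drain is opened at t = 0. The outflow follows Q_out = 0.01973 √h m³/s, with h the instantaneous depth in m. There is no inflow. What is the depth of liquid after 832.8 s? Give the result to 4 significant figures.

0.7954 m

A dh/dt = −Q_out = −0.01973 √h.
This is separable: 2 d(√h)/dt = −0.01973/A, so √h = √h₀ − (0.01973/(2A)) t.
√h = √5.507 − 0.01973·832.8/(2·5.647) = 2.34670 − 1.45486 = 0.891844.
h = 0.891844² = 0.795385 m.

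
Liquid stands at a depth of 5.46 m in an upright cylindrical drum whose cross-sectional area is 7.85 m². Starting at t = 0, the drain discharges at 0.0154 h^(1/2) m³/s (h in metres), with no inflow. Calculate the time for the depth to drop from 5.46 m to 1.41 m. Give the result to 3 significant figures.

With no inflow, A dh/dt = −0.0154 √h.
Separate and integrate: 2(√h − √h₀) = −(0.0154/A) t.
t = 2A(√h₀ − √h)/0.0154 = 2·7.85·(√5.46 − √1.41)/0.0154
  = 15.700 × (2.3367 − 1.1874) / 0.0154 = 1171.6 s.

1170 s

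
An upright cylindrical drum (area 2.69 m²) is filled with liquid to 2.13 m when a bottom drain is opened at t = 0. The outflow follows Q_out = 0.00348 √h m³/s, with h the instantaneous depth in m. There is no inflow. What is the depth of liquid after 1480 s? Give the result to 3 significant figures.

Accumulation of liquid (constant cross-section A): A dh/dt = −0.00348 √h.
Separate and integrate: 2(√h − √h₀) = −(0.00348/A) t.
√h = √2.13 − 0.00348·1480/(2·2.69) = 1.4595 − 0.95732 = 0.50213.
h = 0.50213² = 0.25213 m.

0.252 m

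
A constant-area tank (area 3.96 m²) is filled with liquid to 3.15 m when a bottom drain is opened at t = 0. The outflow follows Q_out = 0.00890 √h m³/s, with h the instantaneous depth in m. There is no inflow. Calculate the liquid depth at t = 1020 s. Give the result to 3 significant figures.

0.395 m

A dh/dt = −Q_out = −0.00890 √h.
Separate and integrate: 2(√h − √h₀) = −(0.00890/A) t.
√h = √3.15 − 0.00890·1020/(2·3.96) = 1.7748 − 1.1462 = 0.62861.
h = 0.62861² = 0.39515 m.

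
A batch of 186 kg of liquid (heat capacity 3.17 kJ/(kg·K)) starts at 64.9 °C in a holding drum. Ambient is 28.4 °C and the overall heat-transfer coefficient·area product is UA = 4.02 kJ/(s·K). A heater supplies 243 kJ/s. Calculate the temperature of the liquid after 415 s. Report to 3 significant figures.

87.4 °C

Energy balance: M c_p dT/dt = −UA(T − T_amb) + Q̇.
dT/dt = (T_ss − T)/τ with T_ss = T_amb + Q̇/UA = 28.4 + 243/4.02 = 88.848 °C, τ = M c_p/UA = 186·3.17/4.02 = 146.67 s.
Integrating: T(t) = T_ss + (T₀ − T_ss) e^(−t/τ).
T(415) = 88.848 + (-23.948)·0.059045 = 87.434 °C.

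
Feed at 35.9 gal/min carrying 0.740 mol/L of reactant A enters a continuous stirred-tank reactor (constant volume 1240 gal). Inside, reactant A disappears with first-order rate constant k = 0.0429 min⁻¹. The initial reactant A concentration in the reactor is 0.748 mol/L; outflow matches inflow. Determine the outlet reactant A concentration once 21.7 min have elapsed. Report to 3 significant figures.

0.393 mol/L

Species balance: V dC/dt = Q C_in − Q C − k V C.
dC/dt = (Q/V) C_in − (Q/V + k) C; effective rate a = Q/V + k = 0.028952 + 0.0429 = 0.071852 min⁻¹.
C_ss = Q C_in/(Q + kV) = 0.29817 mol/L; C(t) = C_ss + (C₀ − C_ss) e^(−a t).
C(21.7) = 0.29817 + (0.44983)·e^(−0.071852·21.7) = 0.29817 + (0.44983)·0.21031 = 0.39278 mol/L.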